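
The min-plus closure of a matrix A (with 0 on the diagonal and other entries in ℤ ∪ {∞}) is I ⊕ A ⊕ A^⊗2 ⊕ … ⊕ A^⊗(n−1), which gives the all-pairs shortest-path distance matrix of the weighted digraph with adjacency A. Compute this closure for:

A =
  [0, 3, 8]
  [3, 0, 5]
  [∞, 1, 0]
Closure =
  [0, 3, 8]
  [3, 0, 5]
  [4, 1, 0]

This is the Floyd-Warshall all-pairs shortest-path computation. For each intermediate vertex k = 0, 1, …, 2, update dist[i][j] ← min(dist[i][j], dist[i][k] + dist[k][j]). The final matrix gives, for each (i, j), the minimum total weight of any directed path from i to j (possibly empty when i = j).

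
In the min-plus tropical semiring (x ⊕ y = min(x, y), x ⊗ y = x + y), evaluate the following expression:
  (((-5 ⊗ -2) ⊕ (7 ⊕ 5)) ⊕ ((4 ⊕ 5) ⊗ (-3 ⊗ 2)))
(((-5 ⊗ -2) ⊕ (7 ⊕ 5)) ⊕ ((4 ⊕ 5) ⊗ (-3 ⊗ 2))) = -7

Expand innermost to outermost. Recall ⊕ takes the minimum of its arguments and ⊗ takes their sum. Working out the expression (((-5 ⊗ -2) ⊕ (7 ⊕ 5)) ⊕ ((4 ⊕ 5) ⊗ (-3 ⊗ 2))) gives -7.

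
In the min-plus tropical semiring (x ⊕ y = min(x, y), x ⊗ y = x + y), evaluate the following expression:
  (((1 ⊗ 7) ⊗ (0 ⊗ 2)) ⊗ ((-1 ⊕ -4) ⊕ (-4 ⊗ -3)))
(((1 ⊗ 7) ⊗ (0 ⊗ 2)) ⊗ ((-1 ⊕ -4) ⊕ (-4 ⊗ -3))) = 3

Expand innermost to outermost. Recall ⊕ takes the minimum of its arguments and ⊗ takes their sum. Working out the expression (((1 ⊗ 7) ⊗ (0 ⊗ 2)) ⊗ ((-1 ⊕ -4) ⊕ (-4 ⊗ -3))) gives 3.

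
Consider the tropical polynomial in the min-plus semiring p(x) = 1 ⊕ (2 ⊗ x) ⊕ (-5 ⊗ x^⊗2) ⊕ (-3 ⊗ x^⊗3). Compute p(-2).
p(-2) = -9

A tropical monomial a ⊗ x^⊗i evaluates to a + i · x. Evaluating each term at x = -2:
  Term 0 contributes 1 + 0 · -2 = 1
  Term 1 contributes 2 + 1 · -2 = 0
  Term 2 contributes -5 + 2 · -2 = -9
  Term 3 contributes -3 + 3 · -2 = -9
p(-2) = ⊕ of these = min[1, 0, -9, -9] = -9.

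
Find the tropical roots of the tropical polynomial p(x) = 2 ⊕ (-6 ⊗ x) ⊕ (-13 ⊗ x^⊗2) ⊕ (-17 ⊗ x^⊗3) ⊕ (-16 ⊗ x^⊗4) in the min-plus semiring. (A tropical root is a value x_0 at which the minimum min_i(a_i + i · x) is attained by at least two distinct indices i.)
Roots: {-1, 4, 7, 8}

Each tropical root is a break point of the lower envelope of the lines y = a_i + i · x (there are 5 lines, with slopes 0, 1, ..., 4). Only the lines that attain the minimum somewhere contribute to roots; other lines are dominated. Here the surviving (envelope) indices are i = 4, i = 3, i = 2, i = 1, i = 0.
Intersections between consecutive envelope lines give the roots: for adjacent envelope indices i < j the intersection is x = (a_i − a_j) / (j − i). Reading off the sorted break points: {-1, 4, 7, 8}.
Verification: at each break x_0, at least two indices attain the minimum of min_i(a_i + i · x_0).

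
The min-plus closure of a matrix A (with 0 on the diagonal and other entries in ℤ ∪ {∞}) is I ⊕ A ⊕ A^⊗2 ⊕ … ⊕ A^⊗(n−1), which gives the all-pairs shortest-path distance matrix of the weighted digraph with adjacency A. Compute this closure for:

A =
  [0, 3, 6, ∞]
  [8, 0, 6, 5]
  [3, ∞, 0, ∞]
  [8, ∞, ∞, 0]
Closure =
  [0, 3, 6, 8]
  [8, 0, 6, 5]
  [3, 6, 0, 11]
  [8, 11, 14, 0]

This is the Floyd-Warshall all-pairs shortest-path computation. For each intermediate vertex k = 0, 1, …, 3, update dist[i][j] ← min(dist[i][j], dist[i][k] + dist[k][j]). The final matrix gives, for each (i, j), the minimum total weight of any directed path from i to j (possibly empty when i = j).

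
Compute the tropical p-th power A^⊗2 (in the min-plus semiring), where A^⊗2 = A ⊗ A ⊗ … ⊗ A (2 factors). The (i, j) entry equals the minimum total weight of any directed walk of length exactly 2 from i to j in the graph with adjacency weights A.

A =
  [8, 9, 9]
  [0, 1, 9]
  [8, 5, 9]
A^⊗2 =
  [9, 10, 17]
  [1, 2, 9]
  [5, 6, 14]

Each entry (A^⊗2)_ij equals the minimum over all length-2 walks i = v_0 → v_1 → … → v_2 = j of Σ_t A[v_t][v_{t+1}]. For example, for (i, j) = (0, 2) we minimise over 3 possible intermediate vertex sequences; the minimum is 17, attained along the walk 0 → 0 → 2.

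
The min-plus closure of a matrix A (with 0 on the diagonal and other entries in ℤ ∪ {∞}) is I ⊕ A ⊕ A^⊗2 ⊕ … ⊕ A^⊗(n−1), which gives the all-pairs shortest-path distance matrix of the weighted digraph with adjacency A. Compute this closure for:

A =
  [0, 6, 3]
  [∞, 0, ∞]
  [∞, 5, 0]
Closure =
  [0, 6, 3]
  [∞, 0, ∞]
  [∞, 5, 0]

This is the Floyd-Warshall all-pairs shortest-path computation. For each intermediate vertex k = 0, 1, …, 2, update dist[i][j] ← min(dist[i][j], dist[i][k] + dist[k][j]). The final matrix gives, for each (i, j), the minimum total weight of any directed path from i to j (possibly empty when i = j).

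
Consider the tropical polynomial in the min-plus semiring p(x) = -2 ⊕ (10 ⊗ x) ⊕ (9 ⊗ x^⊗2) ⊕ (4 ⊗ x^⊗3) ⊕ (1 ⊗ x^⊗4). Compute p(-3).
p(-3) = -11

A tropical monomial a ⊗ x^⊗i evaluates to a + i · x. Evaluating each term at x = -3:
  Term 0 contributes -2 + 0 · -3 = -2
  Term 1 contributes 10 + 1 · -3 = 7
  Term 2 contributes 9 + 2 · -3 = 3
  Term 3 contributes 4 + 3 · -3 = -5
  Term 4 contributes 1 + 4 · -3 = -11
p(-3) = ⊕ of these = min[-2, 7, 3, -5, -11] = -11.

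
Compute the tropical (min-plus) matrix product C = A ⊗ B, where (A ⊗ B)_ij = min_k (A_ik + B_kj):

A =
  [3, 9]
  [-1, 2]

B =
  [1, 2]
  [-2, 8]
A ⊗ B =
  [4, 5]
  [0, 1]

Apply the min-plus product entry-by-entry:
  C[0][0] = min over k of (A[0][0] + B[0][0] = 3 + 1 = 4, A[0][1] + B[1][0] = 9 + -2 = 7) = 4 (attained at k = 0)
  C[0][1] = min over k of (A[0][0] + B[0][1] = 3 + 2 = 5, A[0][1] + B[1][1] = 9 + 8 = 17) = 5 (attained at k = 0)
  C[1][0] = min over k of (A[1][0] + B[0][0] = -1 + 1 = 0, A[1][1] + B[1][0] = 2 + -2 = 0) = 0 (attained at k = 0)
  C[1][1] = min over k of (A[1][0] + B[0][1] = -1 + 2 = 1, A[1][1] + B[1][1] = 2 + 8 = 10) = 1 (attained at k = 0)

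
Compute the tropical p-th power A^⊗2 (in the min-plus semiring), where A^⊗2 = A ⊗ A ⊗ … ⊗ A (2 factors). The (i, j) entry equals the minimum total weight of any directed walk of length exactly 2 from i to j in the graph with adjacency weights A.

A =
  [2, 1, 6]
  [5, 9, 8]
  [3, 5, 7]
A^⊗2 =
  [4, 3, 8]
  [7, 6, 11]
  [5, 4, 9]

Each entry (A^⊗2)_ij equals the minimum over all length-2 walks i = v_0 → v_1 → … → v_2 = j of Σ_t A[v_t][v_{t+1}]. For example, for (i, j) = (0, 2) we minimise over 3 possible intermediate vertex sequences; the minimum is 8, attained along the walk 0 → 0 → 2.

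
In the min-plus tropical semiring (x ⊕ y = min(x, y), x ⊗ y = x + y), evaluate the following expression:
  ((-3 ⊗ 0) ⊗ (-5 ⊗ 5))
((-3 ⊗ 0) ⊗ (-5 ⊗ 5)) = -3

Expand innermost to outermost. Recall ⊕ takes the minimum of its arguments and ⊗ takes their sum. Working out the expression ((-3 ⊗ 0) ⊗ (-5 ⊗ 5)) gives -3.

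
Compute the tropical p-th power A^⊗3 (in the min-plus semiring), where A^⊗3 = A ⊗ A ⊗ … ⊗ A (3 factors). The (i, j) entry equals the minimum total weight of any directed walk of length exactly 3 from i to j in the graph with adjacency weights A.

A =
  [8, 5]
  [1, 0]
A^⊗3 =
  [6, 5]
  [1, 0]

Each entry (A^⊗3)_ij equals the minimum over all length-3 walks i = v_0 → v_1 → … → v_3 = j of Σ_t A[v_t][v_{t+1}]. For example, for (i, j) = (0, 1) we minimise over 4 possible intermediate vertex sequences; the minimum is 5, attained along the walk 0 → 1 → 1 → 1.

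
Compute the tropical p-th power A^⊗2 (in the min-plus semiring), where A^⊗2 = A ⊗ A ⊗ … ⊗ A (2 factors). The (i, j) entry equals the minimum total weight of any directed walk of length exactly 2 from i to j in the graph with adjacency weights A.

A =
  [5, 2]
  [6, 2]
A^⊗2 =
  [8, 4]
  [8, 4]

Each entry (A^⊗2)_ij equals the minimum over all length-2 walks i = v_0 → v_1 → … → v_2 = j of Σ_t A[v_t][v_{t+1}]. For example, for (i, j) = (0, 1) we minimise over 2 possible intermediate vertex sequences; the minimum is 4, attained along the walk 0 → 1 → 1.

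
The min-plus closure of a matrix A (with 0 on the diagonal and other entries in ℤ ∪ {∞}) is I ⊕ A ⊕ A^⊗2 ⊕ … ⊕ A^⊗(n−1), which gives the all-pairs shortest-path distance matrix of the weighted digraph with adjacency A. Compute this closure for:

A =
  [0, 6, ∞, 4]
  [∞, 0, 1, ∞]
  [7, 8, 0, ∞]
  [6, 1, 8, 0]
Closure =
  [0, 5, 6, 4]
  [8, 0, 1, 12]
  [7, 8, 0, 11]
  [6, 1, 2, 0]

This is the Floyd-Warshall all-pairs shortest-path computation. For each intermediate vertex k = 0, 1, …, 3, update dist[i][j] ← min(dist[i][j], dist[i][k] + dist[k][j]). The final matrix gives, for each (i, j), the minimum total weight of any directed path from i to j (possibly empty when i = j).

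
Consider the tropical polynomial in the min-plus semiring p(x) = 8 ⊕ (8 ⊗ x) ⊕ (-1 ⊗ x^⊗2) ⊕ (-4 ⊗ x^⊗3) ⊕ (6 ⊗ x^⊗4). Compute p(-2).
p(-2) = -10

A tropical monomial a ⊗ x^⊗i evaluates to a + i · x. Evaluating each term at x = -2:
  Term 0 contributes 8 + 0 · -2 = 8
  Term 1 contributes 8 + 1 · -2 = 6
  Term 2 contributes -1 + 2 · -2 = -5
  Term 3 contributes -4 + 3 · -2 = -10
  Term 4 contributes 6 + 4 · -2 = -2
p(-2) = ⊕ of these = min[8, 6, -5, -10, -2] = -10.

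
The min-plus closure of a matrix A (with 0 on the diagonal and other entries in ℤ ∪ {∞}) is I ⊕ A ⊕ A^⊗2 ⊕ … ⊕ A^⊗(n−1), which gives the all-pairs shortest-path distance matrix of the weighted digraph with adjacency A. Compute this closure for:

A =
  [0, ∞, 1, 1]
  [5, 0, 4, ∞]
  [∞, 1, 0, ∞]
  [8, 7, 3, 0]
Closure =
  [0, 2, 1, 1]
  [5, 0, 4, 6]
  [6, 1, 0, 7]
  [8, 4, 3, 0]

This is the Floyd-Warshall all-pairs shortest-path computation. For each intermediate vertex k = 0, 1, …, 3, update dist[i][j] ← min(dist[i][j], dist[i][k] + dist[k][j]). The final matrix gives, for each (i, j), the minimum total weight of any directed path from i to j (possibly empty when i = j).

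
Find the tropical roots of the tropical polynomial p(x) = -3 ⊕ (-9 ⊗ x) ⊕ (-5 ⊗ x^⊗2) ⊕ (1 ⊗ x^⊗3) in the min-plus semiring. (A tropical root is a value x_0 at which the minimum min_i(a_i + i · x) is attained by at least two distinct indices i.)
Roots: {-6, -4, 6}

Each tropical root is a break point of the lower envelope of the lines y = a_i + i · x (there are 4 lines, with slopes 0, 1, ..., 3). Only the lines that attain the minimum somewhere contribute to roots; other lines are dominated. Here the surviving (envelope) indices are i = 3, i = 2, i = 1, i = 0.
Intersections between consecutive envelope lines give the roots: for adjacent envelope indices i < j the intersection is x = (a_i − a_j) / (j − i). Reading off the sorted break points: {-6, -4, 6}.
Verification: at each break x_0, at least two indices attain the minimum of min_i(a_i + i · x_0).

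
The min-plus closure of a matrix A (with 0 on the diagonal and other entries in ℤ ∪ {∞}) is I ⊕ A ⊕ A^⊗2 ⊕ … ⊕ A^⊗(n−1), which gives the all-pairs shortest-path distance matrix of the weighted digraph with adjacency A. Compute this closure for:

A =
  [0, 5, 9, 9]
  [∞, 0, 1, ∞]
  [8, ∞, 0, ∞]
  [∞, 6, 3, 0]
Closure =
  [0, 5, 6, 9]
  [9, 0, 1, 18]
  [8, 13, 0, 17]
  [11, 6, 3, 0]

This is the Floyd-Warshall all-pairs shortest-path computation. For each intermediate vertex k = 0, 1, …, 3, update dist[i][j] ← min(dist[i][j], dist[i][k] + dist[k][j]). The final matrix gives, for each (i, j), the minimum total weight of any directed path from i to j (possibly empty when i = j).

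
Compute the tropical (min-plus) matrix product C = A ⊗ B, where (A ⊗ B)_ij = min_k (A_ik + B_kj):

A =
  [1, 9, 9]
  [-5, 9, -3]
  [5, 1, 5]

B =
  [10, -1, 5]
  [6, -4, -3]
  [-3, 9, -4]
A ⊗ B =
  [6, 0, 5]
  [-6, -6, -7]
  [2, -3, -2]

Apply the min-plus product entry-by-entry:
  C[0][0] = min over k of (A[0][0] + B[0][0] = 1 + 10 = 11, A[0][1] + B[1][0] = 9 + 6 = 15, A[0][2] + B[2][0] = 9 + -3 = 6) = 6 (attained at k = 2)
  C[0][1] = min over k of (A[0][0] + B[0][1] = 1 + -1 = 0, A[0][1] + B[1][1] = 9 + -4 = 5, A[0][2] + B[2][1] = 9 + 9 = 18) = 0 (attained at k = 0)
  C[0][2] = min over k of (A[0][0] + B[0][2] = 1 + 5 = 6, A[0][1] + B[1][2] = 9 + -3 = 6, A[0][2] + B[2][2] = 9 + -4 = 5) = 5 (attained at k = 2)
  C[1][0] = min over k of (A[1][0] + B[0][0] = -5 + 10 = 5, A[1][1] + B[1][0] = 9 + 6 = 15, A[1][2] + B[2][0] = -3 + -3 = -6) = -6 (attained at k = 2)
  C[1][1] = min over k of (A[1][0] + B[0][1] = -5 + -1 = -6, A[1][1] + B[1][1] = 9 + -4 = 5, A[1][2] + B[2][1] = -3 + 9 = 6) = -6 (attained at k = 0)
  C[1][2] = min over k of (A[1][0] + B[0][2] = -5 + 5 = 0, A[1][1] + B[1][2] = 9 + -3 = 6, A[1][2] + B[2][2] = -3 + -4 = -7) = -7 (attained at k = 2)
  C[2][0] = min over k of (A[2][0] + B[0][0] = 5 + 10 = 15, A[2][1] + B[1][0] = 1 + 6 = 7, A[2][2] + B[2][0] = 5 + -3 = 2) = 2 (attained at k = 2)
  C[2][1] = min over k of (A[2][0] + B[0][1] = 5 + -1 = 4, A[2][1] + B[1][1] = 1 + -4 = -3, A[2][2] + B[2][1] = 5 + 9 = 14) = -3 (attained at k = 1)
  C[2][2] = min over k of (A[2][0] + B[0][2] = 5 + 5 = 10, A[2][1] + B[1][2] = 1 + -3 = -2, A[2][2] + B[2][2] = 5 + -4 = 1) = -2 (attained at k = 1)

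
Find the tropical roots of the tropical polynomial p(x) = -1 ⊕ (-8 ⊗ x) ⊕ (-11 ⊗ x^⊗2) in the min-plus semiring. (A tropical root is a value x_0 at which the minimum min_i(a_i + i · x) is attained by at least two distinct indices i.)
Roots: {3, 7}

Each tropical root is a break point of the lower envelope of the lines y = a_i + i · x (there are 3 lines, with slopes 0, 1, ..., 2). Only the lines that attain the minimum somewhere contribute to roots; other lines are dominated. Here the surviving (envelope) indices are i = 2, i = 1, i = 0.
Intersections between consecutive envelope lines give the roots: for adjacent envelope indices i < j the intersection is x = (a_i − a_j) / (j − i). Reading off the sorted break points: {3, 7}.
Verification: at each break x_0, at least two indices attain the minimum of min_i(a_i + i · x_0).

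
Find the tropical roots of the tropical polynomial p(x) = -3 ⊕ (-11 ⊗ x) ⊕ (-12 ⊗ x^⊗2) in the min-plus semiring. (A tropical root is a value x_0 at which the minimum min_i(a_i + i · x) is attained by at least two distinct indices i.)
Roots: {1, 8}

Each tropical root is a break point of the lower envelope of the lines y = a_i + i · x (there are 3 lines, with slopes 0, 1, ..., 2). Only the lines that attain the minimum somewhere contribute to roots; other lines are dominated. Here the surviving (envelope) indices are i = 2, i = 1, i = 0.
Intersections between consecutive envelope lines give the roots: for adjacent envelope indices i < j the intersection is x = (a_i − a_j) / (j − i). Reading off the sorted break points: {1, 8}.
Verification: at each break x_0, at least two indices attain the minimum of min_i(a_i + i · x_0).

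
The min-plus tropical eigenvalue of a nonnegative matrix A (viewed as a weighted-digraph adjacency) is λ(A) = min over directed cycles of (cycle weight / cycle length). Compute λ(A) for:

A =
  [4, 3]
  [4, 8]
λ(A) = 7/2

Enumerate directed cycles and compute their means (weight / length). Sample:
  cycle 0 → 0: weight = 4, length = 1, mean = 4/1 ≈ 4.000
  cycle 1 → 1: weight = 8, length = 1, mean = 8/1 ≈ 8.000
  cycle 0 → 1 → 0: weight = 7, length = 2, mean = 7/2 ≈ 3.500
  cycle 1 → 0 → 1: weight = 7, length = 2, mean = 7/2 ≈ 3.500
Minimum mean = 3.500, attained e.g. along the cycle 0 → 1 → 0 with weight 7 and length 2. So λ(A) = 7/2 = 7/2.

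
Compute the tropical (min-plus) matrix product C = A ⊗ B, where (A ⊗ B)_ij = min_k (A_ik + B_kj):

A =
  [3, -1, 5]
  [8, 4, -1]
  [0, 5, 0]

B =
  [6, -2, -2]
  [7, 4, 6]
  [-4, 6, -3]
A ⊗ B =
  [1, 1, 1]
  [-5, 5, -4]
  [-4, -2, -3]

Apply the min-plus product entry-by-entry:
  C[0][0] = min over k of (A[0][0] + B[0][0] = 3 + 6 = 9, A[0][1] + B[1][0] = -1 + 7 = 6, A[0][2] + B[2][0] = 5 + -4 = 1) = 1 (attained at k = 2)
  C[0][1] = min over k of (A[0][0] + B[0][1] = 3 + -2 = 1, A[0][1] + B[1][1] = -1 + 4 = 3, A[0][2] + B[2][1] = 5 + 6 = 11) = 1 (attained at k = 0)
  C[0][2] = min over k of (A[0][0] + B[0][2] = 3 + -2 = 1, A[0][1] + B[1][2] = -1 + 6 = 5, A[0][2] + B[2][2] = 5 + -3 = 2) = 1 (attained at k = 0)
  C[1][0] = min over k of (A[1][0] + B[0][0] = 8 + 6 = 14, A[1][1] + B[1][0] = 4 + 7 = 11, A[1][2] + B[2][0] = -1 + -4 = -5) = -5 (attained at k = 2)
  C[1][1] = min over k of (A[1][0] + B[0][1] = 8 + -2 = 6, A[1][1] + B[1][1] = 4 + 4 = 8, A[1][2] + B[2][1] = -1 + 6 = 5) = 5 (attained at k = 2)
  C[1][2] = min over k of (A[1][0] + B[0][2] = 8 + -2 = 6, A[1][1] + B[1][2] = 4 + 6 = 10, A[1][2] + B[2][2] = -1 + -3 = -4) = -4 (attained at k = 2)
  C[2][0] = min over k of (A[2][0] + B[0][0] = 0 + 6 = 6, A[2][1] + B[1][0] = 5 + 7 = 12, A[2][2] + B[2][0] = 0 + -4 = -4) = -4 (attained at k = 2)
  C[2][1] = min over k of (A[2][0] + B[0][1] = 0 + -2 = -2, A[2][1] + B[1][1] = 5 + 4 = 9, A[2][2] + B[2][1] = 0 + 6 = 6) = -2 (attained at k = 0)
  C[2][2] = min over k of (A[2][0] + B[0][2] = 0 + -2 = -2, A[2][1] + B[1][2] = 5 + 6 = 11, A[2][2] + B[2][2] = 0 + -3 = -3) = -3 (attained at k = 2)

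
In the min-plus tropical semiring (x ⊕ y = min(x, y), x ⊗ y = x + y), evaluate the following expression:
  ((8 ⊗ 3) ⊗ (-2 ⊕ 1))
((8 ⊗ 3) ⊗ (-2 ⊕ 1)) = 9

Expand innermost to outermost. Recall ⊕ takes the minimum of its arguments and ⊗ takes their sum. Working out the expression ((8 ⊗ 3) ⊗ (-2 ⊕ 1)) gives 9.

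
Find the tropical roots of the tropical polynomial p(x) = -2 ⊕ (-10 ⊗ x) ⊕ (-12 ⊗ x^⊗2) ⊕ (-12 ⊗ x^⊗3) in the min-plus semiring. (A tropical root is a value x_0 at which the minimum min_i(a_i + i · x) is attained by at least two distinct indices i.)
Roots: {0, 2, 8}

Each tropical root is a break point of the lower envelope of the lines y = a_i + i · x (there are 4 lines, with slopes 0, 1, ..., 3). Only the lines that attain the minimum somewhere contribute to roots; other lines are dominated. Here the surviving (envelope) indices are i = 3, i = 2, i = 1, i = 0.
Intersections between consecutive envelope lines give the roots: for adjacent envelope indices i < j the intersection is x = (a_i − a_j) / (j − i). Reading off the sorted break points: {0, 2, 8}.
Verification: at each break x_0, at least two indices attain the minimum of min_i(a_i + i · x_0).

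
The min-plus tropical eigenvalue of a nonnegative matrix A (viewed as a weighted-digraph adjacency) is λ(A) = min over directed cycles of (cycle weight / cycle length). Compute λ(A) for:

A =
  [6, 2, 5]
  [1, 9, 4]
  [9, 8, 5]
λ(A) = 3/2

Enumerate directed cycles and compute their means (weight / length). Sample:
  cycle 0 → 0: weight = 6, length = 1, mean = 6/1 ≈ 6.000
  cycle 1 → 1: weight = 9, length = 1, mean = 9/1 ≈ 9.000
  cycle 2 → 2: weight = 5, length = 1, mean = 5/1 ≈ 5.000
  cycle 0 → 1 → 0: weight = 3, length = 2, mean = 3/2 ≈ 1.500
  cycle 0 → 2 → 0: weight = 14, length = 2, mean = 14/2 ≈ 7.000
  cycle 1 → 0 → 1: weight = 3, length = 2, mean = 3/2 ≈ 1.500
Minimum mean = 1.500, attained e.g. along the cycle 0 → 1 → 0 with weight 3 and length 2. So λ(A) = 3/2 = 3/2.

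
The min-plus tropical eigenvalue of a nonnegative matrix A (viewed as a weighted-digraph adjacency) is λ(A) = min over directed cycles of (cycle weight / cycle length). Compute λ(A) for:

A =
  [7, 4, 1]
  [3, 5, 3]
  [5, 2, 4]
λ(A) = 2

Enumerate directed cycles and compute their means (weight / length). Sample:
  cycle 0 → 0: weight = 7, length = 1, mean = 7/1 ≈ 7.000
  cycle 1 → 1: weight = 5, length = 1, mean = 5/1 ≈ 5.000
  cycle 2 → 2: weight = 4, length = 1, mean = 4/1 ≈ 4.000
  cycle 0 → 1 → 0: weight = 7, length = 2, mean = 7/2 ≈ 3.500
  cycle 0 → 2 → 0: weight = 6, length = 2, mean = 6/2 ≈ 3.000
  cycle 1 → 0 → 1: weight = 7, length = 2, mean = 7/2 ≈ 3.500
Minimum mean = 2.000, attained e.g. along the cycle 0 → 2 → 1 → 0 with weight 6 and length 3. So λ(A) = 6/3 = 2.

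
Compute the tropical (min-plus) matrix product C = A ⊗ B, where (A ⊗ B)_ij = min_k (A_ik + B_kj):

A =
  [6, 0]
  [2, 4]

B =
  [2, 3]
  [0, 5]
A ⊗ B =
  [0, 5]
  [4, 5]

Apply the min-plus product entry-by-entry:
  C[0][0] = min over k of (A[0][0] + B[0][0] = 6 + 2 = 8, A[0][1] + B[1][0] = 0 + 0 = 0) = 0 (attained at k = 1)
  C[0][1] = min over k of (A[0][0] + B[0][1] = 6 + 3 = 9, A[0][1] + B[1][1] = 0 + 5 = 5) = 5 (attained at k = 1)
  C[1][0] = min over k of (A[1][0] + B[0][0] = 2 + 2 = 4, A[1][1] + B[1][0] = 4 + 0 = 4) = 4 (attained at k = 0)
  C[1][1] = min over k of (A[1][0] + B[0][1] = 2 + 3 = 5, A[1][1] + B[1][1] = 4 + 5 = 9) = 5 (attained at k = 0)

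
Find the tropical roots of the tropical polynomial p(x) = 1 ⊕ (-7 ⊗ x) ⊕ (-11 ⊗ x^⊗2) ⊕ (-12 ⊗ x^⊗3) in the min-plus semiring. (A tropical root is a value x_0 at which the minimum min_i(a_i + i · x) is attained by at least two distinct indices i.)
Roots: {1, 4, 8}

Each tropical root is a break point of the lower envelope of the lines y = a_i + i · x (there are 4 lines, with slopes 0, 1, ..., 3). Only the lines that attain the minimum somewhere contribute to roots; other lines are dominated. Here the surviving (envelope) indices are i = 3, i = 2, i = 1, i = 0.
Intersections between consecutive envelope lines give the roots: for adjacent envelope indices i < j the intersection is x = (a_i − a_j) / (j − i). Reading off the sorted break points: {1, 4, 8}.
Verification: at each break x_0, at least two indices attain the minimum of min_i(a_i + i · x_0).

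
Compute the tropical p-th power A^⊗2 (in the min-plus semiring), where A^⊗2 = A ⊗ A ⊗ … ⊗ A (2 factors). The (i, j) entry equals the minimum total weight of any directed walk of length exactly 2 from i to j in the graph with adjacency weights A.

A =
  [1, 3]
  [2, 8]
A^⊗2 =
  [2, 4]
  [3, 5]

Each entry (A^⊗2)_ij equals the minimum over all length-2 walks i = v_0 → v_1 → … → v_2 = j of Σ_t A[v_t][v_{t+1}]. For example, for (i, j) = (0, 1) we minimise over 2 possible intermediate vertex sequences; the minimum is 4, attained along the walk 0 → 0 → 1.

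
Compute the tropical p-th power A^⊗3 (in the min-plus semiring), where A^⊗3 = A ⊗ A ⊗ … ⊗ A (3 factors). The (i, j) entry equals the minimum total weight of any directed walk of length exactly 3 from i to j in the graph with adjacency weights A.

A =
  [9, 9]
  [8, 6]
A^⊗3 =
  [23, 21]
  [20, 18]

Each entry (A^⊗3)_ij equals the minimum over all length-3 walks i = v_0 → v_1 → … → v_3 = j of Σ_t A[v_t][v_{t+1}]. For example, for (i, j) = (0, 1) we minimise over 4 possible intermediate vertex sequences; the minimum is 21, attained along the walk 0 → 1 → 1 → 1.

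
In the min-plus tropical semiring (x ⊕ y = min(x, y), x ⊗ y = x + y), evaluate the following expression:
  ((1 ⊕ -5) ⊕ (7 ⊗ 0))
((1 ⊕ -5) ⊕ (7 ⊗ 0)) = -5

Expand innermost to outermost. Recall ⊕ takes the minimum of its arguments and ⊗ takes their sum. Working out the expression ((1 ⊕ -5) ⊕ (7 ⊗ 0)) gives -5.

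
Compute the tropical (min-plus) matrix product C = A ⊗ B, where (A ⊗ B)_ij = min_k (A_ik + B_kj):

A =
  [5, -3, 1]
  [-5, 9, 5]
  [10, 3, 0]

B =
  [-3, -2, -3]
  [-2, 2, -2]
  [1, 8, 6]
A ⊗ B =
  [-5, -1, -5]
  [-8, -7, -8]
  [1, 5, 1]

Apply the min-plus product entry-by-entry:
  C[0][0] = min over k of (A[0][0] + B[0][0] = 5 + -3 = 2, A[0][1] + B[1][0] = -3 + -2 = -5, A[0][2] + B[2][0] = 1 + 1 = 2) = -5 (attained at k = 1)
  C[0][1] = min over k of (A[0][0] + B[0][1] = 5 + -2 = 3, A[0][1] + B[1][1] = -3 + 2 = -1, A[0][2] + B[2][1] = 1 + 8 = 9) = -1 (attained at k = 1)
  C[0][2] = min over k of (A[0][0] + B[0][2] = 5 + -3 = 2, A[0][1] + B[1][2] = -3 + -2 = -5, A[0][2] + B[2][2] = 1 + 6 = 7) = -5 (attained at k = 1)
  C[1][0] = min over k of (A[1][0] + B[0][0] = -5 + -3 = -8, A[1][1] + B[1][0] = 9 + -2 = 7, A[1][2] + B[2][0] = 5 + 1 = 6) = -8 (attained at k = 0)
  C[1][1] = min over k of (A[1][0] + B[0][1] = -5 + -2 = -7, A[1][1] + B[1][1] = 9 + 2 = 11, A[1][2] + B[2][1] = 5 + 8 = 13) = -7 (attained at k = 0)
  C[1][2] = min over k of (A[1][0] + B[0][2] = -5 + -3 = -8, A[1][1] + B[1][2] = 9 + -2 = 7, A[1][2] + B[2][2] = 5 + 6 = 11) = -8 (attained at k = 0)
  C[2][0] = min over k of (A[2][0] + B[0][0] = 10 + -3 = 7, A[2][1] + B[1][0] = 3 + -2 = 1, A[2][2] + B[2][0] = 0 + 1 = 1) = 1 (attained at k = 1)
  C[2][1] = min over k of (A[2][0] + B[0][1] = 10 + -2 = 8, A[2][1] + B[1][1] = 3 + 2 = 5, A[2][2] + B[2][1] = 0 + 8 = 8) = 5 (attained at k = 1)
  C[2][2] = min over k of (A[2][0] + B[0][2] = 10 + -3 = 7, A[2][1] + B[1][2] = 3 + -2 = 1, A[2][2] + B[2][2] = 0 + 6 = 6) = 1 (attained at k = 1)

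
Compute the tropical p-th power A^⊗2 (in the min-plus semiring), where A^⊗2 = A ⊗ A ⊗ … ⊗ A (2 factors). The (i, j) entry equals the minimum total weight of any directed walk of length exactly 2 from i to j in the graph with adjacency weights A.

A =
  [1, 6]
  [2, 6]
A^⊗2 =
  [2, 7]
  [3, 8]

Each entry (A^⊗2)_ij equals the minimum over all length-2 walks i = v_0 → v_1 → … → v_2 = j of Σ_t A[v_t][v_{t+1}]. For example, for (i, j) = (0, 1) we minimise over 2 possible intermediate vertex sequences; the minimum is 7, attained along the walk 0 → 0 → 1.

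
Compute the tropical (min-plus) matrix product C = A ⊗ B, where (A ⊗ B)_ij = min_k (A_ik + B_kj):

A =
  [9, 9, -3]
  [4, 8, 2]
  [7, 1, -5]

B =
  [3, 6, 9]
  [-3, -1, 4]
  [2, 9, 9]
A ⊗ B =
  [-1, 6, 6]
  [4, 7, 11]
  [-3, 0, 4]

Apply the min-plus product entry-by-entry:
  C[0][0] = min over k of (A[0][0] + B[0][0] = 9 + 3 = 12, A[0][1] + B[1][0] = 9 + -3 = 6, A[0][2] + B[2][0] = -3 + 2 = -1) = -1 (attained at k = 2)
  C[0][1] = min over k of (A[0][0] + B[0][1] = 9 + 6 = 15, A[0][1] + B[1][1] = 9 + -1 = 8, A[0][2] + B[2][1] = -3 + 9 = 6) = 6 (attained at k = 2)
  C[0][2] = min over k of (A[0][0] + B[0][2] = 9 + 9 = 18, A[0][1] + B[1][2] = 9 + 4 = 13, A[0][2] + B[2][2] = -3 + 9 = 6) = 6 (attained at k = 2)
  C[1][0] = min over k of (A[1][0] + B[0][0] = 4 + 3 = 7, A[1][1] + B[1][0] = 8 + -3 = 5, A[1][2] + B[2][0] = 2 + 2 = 4) = 4 (attained at k = 2)
  C[1][1] = min over k of (A[1][0] + B[0][1] = 4 + 6 = 10, A[1][1] + B[1][1] = 8 + -1 = 7, A[1][2] + B[2][1] = 2 + 9 = 11) = 7 (attained at k = 1)
  C[1][2] = min over k of (A[1][0] + B[0][2] = 4 + 9 = 13, A[1][1] + B[1][2] = 8 + 4 = 12, A[1][2] + B[2][2] = 2 + 9 = 11) = 11 (attained at k = 2)
  C[2][0] = min over k of (A[2][0] + B[0][0] = 7 + 3 = 10, A[2][1] + B[1][0] = 1 + -3 = -2, A[2][2] + B[2][0] = -5 + 2 = -3) = -3 (attained at k = 2)
  C[2][1] = min over k of (A[2][0] + B[0][1] = 7 + 6 = 13, A[2][1] + B[1][1] = 1 + -1 = 0, A[2][2] + B[2][1] = -5 + 9 = 4) = 0 (attained at k = 1)
  C[2][2] = min over k of (A[2][0] + B[0][2] = 7 + 9 = 16, A[2][1] + B[1][2] = 1 + 4 = 5, A[2][2] + B[2][2] = -5 + 9 = 4) = 4 (attained at k = 2)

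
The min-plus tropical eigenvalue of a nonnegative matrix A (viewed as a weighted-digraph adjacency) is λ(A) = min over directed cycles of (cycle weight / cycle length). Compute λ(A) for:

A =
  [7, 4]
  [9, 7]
λ(A) = 13/2

Enumerate directed cycles and compute their means (weight / length). Sample:
  cycle 0 → 0: weight = 7, length = 1, mean = 7/1 ≈ 7.000
  cycle 1 → 1: weight = 7, length = 1, mean = 7/1 ≈ 7.000
  cycle 0 → 1 → 0: weight = 13, length = 2, mean = 13/2 ≈ 6.500
  cycle 1 → 0 → 1: weight = 13, length = 2, mean = 13/2 ≈ 6.500
Minimum mean = 6.500, attained e.g. along the cycle 0 → 1 → 0 with weight 13 and length 2. So λ(A) = 13/2 = 13/2.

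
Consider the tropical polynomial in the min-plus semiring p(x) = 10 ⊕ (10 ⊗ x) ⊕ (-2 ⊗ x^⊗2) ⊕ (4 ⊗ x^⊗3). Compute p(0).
p(0) = -2

A tropical monomial a ⊗ x^⊗i evaluates to a + i · x. Evaluating each term at x = 0:
  Term 0 contributes 10 + 0 · 0 = 10
  Term 1 contributes 10 + 1 · 0 = 10
  Term 2 contributes -2 + 2 · 0 = -2
  Term 3 contributes 4 + 3 · 0 = 4
p(0) = ⊕ of these = min[10, 10, -2, 4] = -2.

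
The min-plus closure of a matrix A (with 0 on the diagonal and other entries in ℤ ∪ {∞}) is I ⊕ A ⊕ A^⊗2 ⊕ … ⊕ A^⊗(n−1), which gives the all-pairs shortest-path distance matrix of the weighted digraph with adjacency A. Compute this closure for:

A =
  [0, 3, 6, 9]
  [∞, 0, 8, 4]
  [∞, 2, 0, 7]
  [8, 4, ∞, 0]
Closure =
  [0, 3, 6, 7]
  [12, 0, 8, 4]
  [14, 2, 0, 6]
  [8, 4, 12, 0]

This is the Floyd-Warshall all-pairs shortest-path computation. For each intermediate vertex k = 0, 1, …, 3, update dist[i][j] ← min(dist[i][j], dist[i][k] + dist[k][j]). The final matrix gives, for each (i, j), the minimum total weight of any directed path from i to j (possibly empty when i = j).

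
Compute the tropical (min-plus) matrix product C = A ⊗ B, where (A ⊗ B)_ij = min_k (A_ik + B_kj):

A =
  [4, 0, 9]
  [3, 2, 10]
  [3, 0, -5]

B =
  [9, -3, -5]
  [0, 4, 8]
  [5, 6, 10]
A ⊗ B =
  [0, 1, -1]
  [2, 0, -2]
  [0, 0, -2]

Apply the min-plus product entry-by-entry:
  C[0][0] = min over k of (A[0][0] + B[0][0] = 4 + 9 = 13, A[0][1] + B[1][0] = 0 + 0 = 0, A[0][2] + B[2][0] = 9 + 5 = 14) = 0 (attained at k = 1)
  C[0][1] = min over k of (A[0][0] + B[0][1] = 4 + -3 = 1, A[0][1] + B[1][1] = 0 + 4 = 4, A[0][2] + B[2][1] = 9 + 6 = 15) = 1 (attained at k = 0)
  C[0][2] = min over k of (A[0][0] + B[0][2] = 4 + -5 = -1, A[0][1] + B[1][2] = 0 + 8 = 8, A[0][2] + B[2][2] = 9 + 10 = 19) = -1 (attained at k = 0)
  C[1][0] = min over k of (A[1][0] + B[0][0] = 3 + 9 = 12, A[1][1] + B[1][0] = 2 + 0 = 2, A[1][2] + B[2][0] = 10 + 5 = 15) = 2 (attained at k = 1)
  C[1][1] = min over k of (A[1][0] + B[0][1] = 3 + -3 = 0, A[1][1] + B[1][1] = 2 + 4 = 6, A[1][2] + B[2][1] = 10 + 6 = 16) = 0 (attained at k = 0)
  C[1][2] = min over k of (A[1][0] + B[0][2] = 3 + -5 = -2, A[1][1] + B[1][2] = 2 + 8 = 10, A[1][2] + B[2][2] = 10 + 10 = 20) = -2 (attained at k = 0)
  C[2][0] = min over k of (A[2][0] + B[0][0] = 3 + 9 = 12, A[2][1] + B[1][0] = 0 + 0 = 0, A[2][2] + B[2][0] = -5 + 5 = 0) = 0 (attained at k = 1)
  C[2][1] = min over k of (A[2][0] + B[0][1] = 3 + -3 = 0, A[2][1] + B[1][1] = 0 + 4 = 4, A[2][2] + B[2][1] = -5 + 6 = 1) = 0 (attained at k = 0)
  C[2][2] = min over k of (A[2][0] + B[0][2] = 3 + -5 = -2, A[2][1] + B[1][2] = 0 + 8 = 8, A[2][2] + B[2][2] = -5 + 10 = 5) = -2 (attained at k = 0)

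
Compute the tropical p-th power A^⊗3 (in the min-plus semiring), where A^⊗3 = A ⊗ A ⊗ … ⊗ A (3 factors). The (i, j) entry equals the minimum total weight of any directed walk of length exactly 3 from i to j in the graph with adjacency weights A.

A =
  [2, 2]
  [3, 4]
A^⊗3 =
  [6, 6]
  [7, 7]

Each entry (A^⊗3)_ij equals the minimum over all length-3 walks i = v_0 → v_1 → … → v_3 = j of Σ_t A[v_t][v_{t+1}]. For example, for (i, j) = (0, 1) we minimise over 4 possible intermediate vertex sequences; the minimum is 6, attained along the walk 0 → 0 → 0 → 1.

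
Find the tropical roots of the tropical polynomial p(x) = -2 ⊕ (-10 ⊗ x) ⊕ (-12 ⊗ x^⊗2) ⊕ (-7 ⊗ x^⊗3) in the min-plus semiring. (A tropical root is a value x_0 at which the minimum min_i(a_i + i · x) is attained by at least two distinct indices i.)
Roots: {-5, 2, 8}

Each tropical root is a break point of the lower envelope of the lines y = a_i + i · x (there are 4 lines, with slopes 0, 1, ..., 3). Only the lines that attain the minimum somewhere contribute to roots; other lines are dominated. Here the surviving (envelope) indices are i = 3, i = 2, i = 1, i = 0.
Intersections between consecutive envelope lines give the roots: for adjacent envelope indices i < j the intersection is x = (a_i − a_j) / (j − i). Reading off the sorted break points: {-5, 2, 8}.
Verification: at each break x_0, at least two indices attain the minimum of min_i(a_i + i · x_0).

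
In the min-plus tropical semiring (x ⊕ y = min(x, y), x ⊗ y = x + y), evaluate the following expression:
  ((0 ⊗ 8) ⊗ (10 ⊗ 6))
((0 ⊗ 8) ⊗ (10 ⊗ 6)) = 24

Expand innermost to outermost. Recall ⊕ takes the minimum of its arguments and ⊗ takes their sum. Working out the expression ((0 ⊗ 8) ⊗ (10 ⊗ 6)) gives 24.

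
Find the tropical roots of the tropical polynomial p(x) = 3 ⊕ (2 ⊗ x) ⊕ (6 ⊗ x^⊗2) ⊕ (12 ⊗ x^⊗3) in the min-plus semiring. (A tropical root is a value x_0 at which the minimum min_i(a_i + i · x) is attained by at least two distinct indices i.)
Roots: {-6, -4, 1}

Each tropical root is a break point of the lower envelope of the lines y = a_i + i · x (there are 4 lines, with slopes 0, 1, ..., 3). Only the lines that attain the minimum somewhere contribute to roots; other lines are dominated. Here the surviving (envelope) indices are i = 3, i = 2, i = 1, i = 0.
Intersections between consecutive envelope lines give the roots: for adjacent envelope indices i < j the intersection is x = (a_i − a_j) / (j − i). Reading off the sorted break points: {-6, -4, 1}.
Verification: at each break x_0, at least two indices attain the minimum of min_i(a_i + i · x_0).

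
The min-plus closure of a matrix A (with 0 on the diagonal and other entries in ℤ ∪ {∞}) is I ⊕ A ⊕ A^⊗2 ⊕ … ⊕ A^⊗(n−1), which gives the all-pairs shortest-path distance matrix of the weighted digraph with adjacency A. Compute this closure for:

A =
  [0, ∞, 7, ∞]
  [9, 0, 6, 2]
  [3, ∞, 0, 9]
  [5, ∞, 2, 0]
Closure =
  [0, ∞, 7, 16]
  [7, 0, 4, 2]
  [3, ∞, 0, 9]
  [5, ∞, 2, 0]

This is the Floyd-Warshall all-pairs shortest-path computation. For each intermediate vertex k = 0, 1, …, 3, update dist[i][j] ← min(dist[i][j], dist[i][k] + dist[k][j]). The final matrix gives, for each (i, j), the minimum total weight of any directed path from i to j (possibly empty when i = j).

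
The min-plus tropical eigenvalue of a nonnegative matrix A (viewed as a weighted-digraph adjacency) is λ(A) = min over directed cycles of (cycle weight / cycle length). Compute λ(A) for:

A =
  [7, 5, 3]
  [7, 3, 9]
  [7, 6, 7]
λ(A) = 3

Enumerate directed cycles and compute their means (weight / length). Sample:
  cycle 0 → 0: weight = 7, length = 1, mean = 7/1 ≈ 7.000
  cycle 1 → 1: weight = 3, length = 1, mean = 3/1 ≈ 3.000
  cycle 2 → 2: weight = 7, length = 1, mean = 7/1 ≈ 7.000
  cycle 0 → 1 → 0: weight = 12, length = 2, mean = 12/2 ≈ 6.000
  cycle 0 → 2 → 0: weight = 10, length = 2, mean = 10/2 ≈ 5.000
  cycle 1 → 0 → 1: weight = 12, length = 2, mean = 12/2 ≈ 6.000
Minimum mean = 3.000, attained e.g. along the cycle 1 → 1 with weight 3 and length 1. So λ(A) = 3/1 = 3.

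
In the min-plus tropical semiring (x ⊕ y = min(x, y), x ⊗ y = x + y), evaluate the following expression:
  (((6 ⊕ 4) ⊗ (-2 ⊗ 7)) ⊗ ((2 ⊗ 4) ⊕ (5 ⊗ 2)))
(((6 ⊕ 4) ⊗ (-2 ⊗ 7)) ⊗ ((2 ⊗ 4) ⊕ (5 ⊗ 2))) = 15

Expand innermost to outermost. Recall ⊕ takes the minimum of its arguments and ⊗ takes their sum. Working out the expression (((6 ⊕ 4) ⊗ (-2 ⊗ 7)) ⊗ ((2 ⊗ 4) ⊕ (5 ⊗ 2))) gives 15.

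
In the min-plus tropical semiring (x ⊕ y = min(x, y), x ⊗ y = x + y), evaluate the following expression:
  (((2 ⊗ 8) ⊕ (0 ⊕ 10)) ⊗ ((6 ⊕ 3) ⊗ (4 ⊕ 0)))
(((2 ⊗ 8) ⊕ (0 ⊕ 10)) ⊗ ((6 ⊕ 3) ⊗ (4 ⊕ 0))) = 3

Expand innermost to outermost. Recall ⊕ takes the minimum of its arguments and ⊗ takes their sum. Working out the expression (((2 ⊗ 8) ⊕ (0 ⊕ 10)) ⊗ ((6 ⊕ 3) ⊗ (4 ⊕ 0))) gives 3.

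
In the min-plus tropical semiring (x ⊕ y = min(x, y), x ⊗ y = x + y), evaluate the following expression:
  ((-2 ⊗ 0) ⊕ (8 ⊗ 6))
((-2 ⊗ 0) ⊕ (8 ⊗ 6)) = -2

Expand innermost to outermost. Recall ⊕ takes the minimum of its arguments and ⊗ takes their sum. Working out the expression ((-2 ⊗ 0) ⊕ (8 ⊗ 6)) gives -2.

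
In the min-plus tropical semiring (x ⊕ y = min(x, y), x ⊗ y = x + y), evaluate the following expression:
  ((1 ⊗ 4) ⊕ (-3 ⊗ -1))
((1 ⊗ 4) ⊕ (-3 ⊗ -1)) = -4

Expand innermost to outermost. Recall ⊕ takes the minimum of its arguments and ⊗ takes their sum. Working out the expression ((1 ⊗ 4) ⊕ (-3 ⊗ -1)) gives -4.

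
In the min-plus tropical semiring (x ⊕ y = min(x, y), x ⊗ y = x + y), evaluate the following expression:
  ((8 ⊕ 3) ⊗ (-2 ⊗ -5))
((8 ⊕ 3) ⊗ (-2 ⊗ -5)) = -4

Expand innermost to outermost. Recall ⊕ takes the minimum of its arguments and ⊗ takes their sum. Working out the expression ((8 ⊕ 3) ⊗ (-2 ⊗ -5)) gives -4.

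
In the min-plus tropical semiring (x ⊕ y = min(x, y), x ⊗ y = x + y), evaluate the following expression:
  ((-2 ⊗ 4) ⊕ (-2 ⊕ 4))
((-2 ⊗ 4) ⊕ (-2 ⊕ 4)) = -2

Expand innermost to outermost. Recall ⊕ takes the minimum of its arguments and ⊗ takes their sum. Working out the expression ((-2 ⊗ 4) ⊕ (-2 ⊕ 4)) gives -2.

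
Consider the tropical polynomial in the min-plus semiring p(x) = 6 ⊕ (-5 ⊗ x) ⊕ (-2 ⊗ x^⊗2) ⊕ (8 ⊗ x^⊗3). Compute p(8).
p(8) = 3

A tropical monomial a ⊗ x^⊗i evaluates to a + i · x. Evaluating each term at x = 8:
  Term 0 contributes 6 + 0 · 8 = 6
  Term 1 contributes -5 + 1 · 8 = 3
  Term 2 contributes -2 + 2 · 8 = 14
  Term 3 contributes 8 + 3 · 8 = 32
p(8) = ⊕ of these = min[6, 3, 14, 32] = 3.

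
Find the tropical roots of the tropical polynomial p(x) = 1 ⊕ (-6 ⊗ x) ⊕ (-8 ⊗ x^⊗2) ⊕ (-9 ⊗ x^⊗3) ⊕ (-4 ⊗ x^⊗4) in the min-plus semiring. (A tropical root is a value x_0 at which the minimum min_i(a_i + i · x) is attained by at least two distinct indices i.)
Roots: {-5, 1, 2, 7}

Each tropical root is a break point of the lower envelope of the lines y = a_i + i · x (there are 5 lines, with slopes 0, 1, ..., 4). Only the lines that attain the minimum somewhere contribute to roots; other lines are dominated. Here the surviving (envelope) indices are i = 4, i = 3, i = 2, i = 1, i = 0.
Intersections between consecutive envelope lines give the roots: for adjacent envelope indices i < j the intersection is x = (a_i − a_j) / (j − i). Reading off the sorted break points: {-5, 1, 2, 7}.
Verification: at each break x_0, at least two indices attain the minimum of min_i(a_i + i · x_0).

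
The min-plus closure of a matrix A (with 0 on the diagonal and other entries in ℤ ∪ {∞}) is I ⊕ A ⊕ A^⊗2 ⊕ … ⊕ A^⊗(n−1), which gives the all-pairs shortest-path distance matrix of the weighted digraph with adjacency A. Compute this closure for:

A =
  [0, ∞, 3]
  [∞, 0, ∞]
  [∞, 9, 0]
Closure =
  [0, 12, 3]
  [∞, 0, ∞]
  [∞, 9, 0]

This is the Floyd-Warshall all-pairs shortest-path computation. For each intermediate vertex k = 0, 1, …, 2, update dist[i][j] ← min(dist[i][j], dist[i][k] + dist[k][j]). The final matrix gives, for each (i, j), the minimum total weight of any directed path from i to j (possibly empty when i = j).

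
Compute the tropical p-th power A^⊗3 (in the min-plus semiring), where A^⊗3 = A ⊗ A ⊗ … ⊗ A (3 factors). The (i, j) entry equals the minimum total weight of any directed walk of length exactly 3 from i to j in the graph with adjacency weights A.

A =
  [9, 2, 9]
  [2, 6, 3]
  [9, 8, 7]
A^⊗3 =
  [10, 6, 11]
  [6, 10, 7]
  [13, 12, 14]

Each entry (A^⊗3)_ij equals the minimum over all length-3 walks i = v_0 → v_1 → … → v_3 = j of Σ_t A[v_t][v_{t+1}]. For example, for (i, j) = (0, 2) we minimise over 9 possible intermediate vertex sequences; the minimum is 11, attained along the walk 0 → 1 → 1 → 2.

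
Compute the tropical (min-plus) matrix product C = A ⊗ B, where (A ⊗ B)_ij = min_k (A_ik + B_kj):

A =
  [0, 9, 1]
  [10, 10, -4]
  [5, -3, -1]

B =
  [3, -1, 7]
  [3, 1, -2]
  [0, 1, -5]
A ⊗ B =
  [1, -1, -4]
  [-4, -3, -9]
  [-1, -2, -6]

Apply the min-plus product entry-by-entry:
  C[0][0] = min over k of (A[0][0] + B[0][0] = 0 + 3 = 3, A[0][1] + B[1][0] = 9 + 3 = 12, A[0][2] + B[2][0] = 1 + 0 = 1) = 1 (attained at k = 2)
  C[0][1] = min over k of (A[0][0] + B[0][1] = 0 + -1 = -1, A[0][1] + B[1][1] = 9 + 1 = 10, A[0][2] + B[2][1] = 1 + 1 = 2) = -1 (attained at k = 0)
  C[0][2] = min over k of (A[0][0] + B[0][2] = 0 + 7 = 7, A[0][1] + B[1][2] = 9 + -2 = 7, A[0][2] + B[2][2] = 1 + -5 = -4) = -4 (attained at k = 2)
  C[1][0] = min over k of (A[1][0] + B[0][0] = 10 + 3 = 13, A[1][1] + B[1][0] = 10 + 3 = 13, A[1][2] + B[2][0] = -4 + 0 = -4) = -4 (attained at k = 2)
  C[1][1] = min over k of (A[1][0] + B[0][1] = 10 + -1 = 9, A[1][1] + B[1][1] = 10 + 1 = 11, A[1][2] + B[2][1] = -4 + 1 = -3) = -3 (attained at k = 2)
  C[1][2] = min over k of (A[1][0] + B[0][2] = 10 + 7 = 17, A[1][1] + B[1][2] = 10 + -2 = 8, A[1][2] + B[2][2] = -4 + -5 = -9) = -9 (attained at k = 2)
  C[2][0] = min over k of (A[2][0] + B[0][0] = 5 + 3 = 8, A[2][1] + B[1][0] = -3 + 3 = 0, A[2][2] + B[2][0] = -1 + 0 = -1) = -1 (attained at k = 2)
  C[2][1] = min over k of (A[2][0] + B[0][1] = 5 + -1 = 4, A[2][1] + B[1][1] = -3 + 1 = -2, A[2][2] + B[2][1] = -1 + 1 = 0) = -2 (attained at k = 1)
  C[2][2] = min over k of (A[2][0] + B[0][2] = 5 + 7 = 12, A[2][1] + B[1][2] = -3 + -2 = -5, A[2][2] + B[2][2] = -1 + -5 = -6) = -6 (attained at k = 2)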